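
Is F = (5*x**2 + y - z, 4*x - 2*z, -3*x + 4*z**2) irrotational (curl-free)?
No, ∇×F = (2, 2, 3)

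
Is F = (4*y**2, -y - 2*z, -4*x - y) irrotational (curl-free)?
No, ∇×F = (1, 4, -8*y)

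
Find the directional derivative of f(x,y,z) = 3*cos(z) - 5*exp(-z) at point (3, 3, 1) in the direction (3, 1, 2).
sqrt(14)*(-3*E*sin(1) + 5)*exp(-1)/7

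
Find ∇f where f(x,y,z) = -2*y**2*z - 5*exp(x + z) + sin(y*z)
(-5*exp(x + z), z*(-4*y + cos(y*z)), -2*y**2 + y*cos(y*z) - 5*exp(x + z))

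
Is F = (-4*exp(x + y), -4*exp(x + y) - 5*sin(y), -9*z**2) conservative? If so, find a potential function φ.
Yes, F is conservative. φ = -3*z**3 - 4*exp(x + y) + 5*cos(y)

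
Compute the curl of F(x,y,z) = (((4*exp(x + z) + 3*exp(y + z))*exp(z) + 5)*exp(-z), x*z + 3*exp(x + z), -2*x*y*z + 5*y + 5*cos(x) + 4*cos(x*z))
(-2*x*z - x - 3*exp(x + z) + 5, 2*y*z + 4*z*sin(x*z) + 4*exp(x + z) + 3*exp(y + z) + 5*sin(x) - 5*exp(-z), z + 3*exp(x + z) - 3*exp(y + z))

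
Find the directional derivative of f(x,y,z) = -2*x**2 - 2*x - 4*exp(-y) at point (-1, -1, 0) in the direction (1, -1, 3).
2*sqrt(11)*(1 - 2*E)/11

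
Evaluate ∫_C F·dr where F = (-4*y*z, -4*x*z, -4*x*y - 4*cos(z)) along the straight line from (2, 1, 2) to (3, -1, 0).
4*sin(2) + 16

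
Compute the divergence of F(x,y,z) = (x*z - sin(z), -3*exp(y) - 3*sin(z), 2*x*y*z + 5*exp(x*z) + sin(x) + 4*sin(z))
2*x*y + 5*x*exp(x*z) + z - 3*exp(y) + 4*cos(z)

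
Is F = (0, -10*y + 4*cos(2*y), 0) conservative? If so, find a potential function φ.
Yes, F is conservative. φ = -5*y**2 + 2*sin(2*y)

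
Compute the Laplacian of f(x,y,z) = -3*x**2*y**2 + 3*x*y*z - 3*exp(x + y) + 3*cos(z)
-6*x**2 - 6*y**2 - 6*exp(x + y) - 3*cos(z)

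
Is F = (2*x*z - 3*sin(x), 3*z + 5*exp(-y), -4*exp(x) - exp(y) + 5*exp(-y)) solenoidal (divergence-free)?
No, ∇·F = 2*z - 3*cos(x) - 5*exp(-y)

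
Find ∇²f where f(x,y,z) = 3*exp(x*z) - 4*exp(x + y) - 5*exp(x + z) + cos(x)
3*x**2*exp(x*z) + 3*z**2*exp(x*z) - 8*exp(x + y) - 10*exp(x + z) - cos(x)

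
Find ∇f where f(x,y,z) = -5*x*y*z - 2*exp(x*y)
(y*(-5*z - 2*exp(x*y)), x*(-5*z - 2*exp(x*y)), -5*x*y)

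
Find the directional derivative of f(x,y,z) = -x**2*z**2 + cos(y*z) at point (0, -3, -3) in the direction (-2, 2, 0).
3*sqrt(2)*sin(9)/2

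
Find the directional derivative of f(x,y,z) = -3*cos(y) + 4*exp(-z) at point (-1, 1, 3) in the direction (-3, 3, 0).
3*sqrt(2)*sin(1)/2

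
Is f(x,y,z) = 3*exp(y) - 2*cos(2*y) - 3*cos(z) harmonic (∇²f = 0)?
No, ∇²f = 3*exp(y) + 8*cos(2*y) + 3*cos(z)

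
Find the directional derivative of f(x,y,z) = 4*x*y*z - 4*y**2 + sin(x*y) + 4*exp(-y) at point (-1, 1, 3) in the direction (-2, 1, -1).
-sqrt(6)*(4 + 3*E*cos(1) + 40*E)*exp(-1)/6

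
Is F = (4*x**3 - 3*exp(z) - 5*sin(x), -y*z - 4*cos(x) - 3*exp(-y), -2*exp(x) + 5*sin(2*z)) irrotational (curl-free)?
No, ∇×F = (y, 2*exp(x) - 3*exp(z), 4*sin(x))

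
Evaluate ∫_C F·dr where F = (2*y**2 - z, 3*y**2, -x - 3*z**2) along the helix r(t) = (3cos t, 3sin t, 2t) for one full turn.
-64*pi**3 - 12*pi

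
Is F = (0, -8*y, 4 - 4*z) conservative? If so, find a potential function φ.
Yes, F is conservative. φ = -4*y**2 - 2*z**2 + 4*z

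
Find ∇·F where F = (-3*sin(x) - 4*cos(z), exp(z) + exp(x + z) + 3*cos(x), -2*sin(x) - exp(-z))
-3*cos(x) + exp(-z)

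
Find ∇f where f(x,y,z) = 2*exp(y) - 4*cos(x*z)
(4*z*sin(x*z), 2*exp(y), 4*x*sin(x*z))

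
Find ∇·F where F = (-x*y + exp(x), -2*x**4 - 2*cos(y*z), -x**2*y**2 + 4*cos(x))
-y + 2*z*sin(y*z) + exp(x)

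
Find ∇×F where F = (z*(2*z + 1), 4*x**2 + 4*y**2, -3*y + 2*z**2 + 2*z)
(-3, 4*z + 1, 8*x)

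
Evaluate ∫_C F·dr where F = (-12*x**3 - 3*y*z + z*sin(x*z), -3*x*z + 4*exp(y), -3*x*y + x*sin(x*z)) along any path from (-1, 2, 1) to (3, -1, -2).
-264 - 4*exp(2) - cos(6) + cos(1) + 4*exp(-1)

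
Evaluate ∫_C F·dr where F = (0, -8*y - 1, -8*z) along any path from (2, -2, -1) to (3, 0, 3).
-18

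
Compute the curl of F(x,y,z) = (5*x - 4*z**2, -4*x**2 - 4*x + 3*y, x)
(0, -8*z - 1, -8*x - 4)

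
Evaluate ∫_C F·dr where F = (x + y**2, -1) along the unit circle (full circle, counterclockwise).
0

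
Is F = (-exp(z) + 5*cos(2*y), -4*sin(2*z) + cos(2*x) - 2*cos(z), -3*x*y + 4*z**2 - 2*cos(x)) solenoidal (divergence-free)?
No, ∇·F = 8*z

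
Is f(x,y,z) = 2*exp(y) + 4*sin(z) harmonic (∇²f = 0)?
No, ∇²f = 2*exp(y) - 4*sin(z)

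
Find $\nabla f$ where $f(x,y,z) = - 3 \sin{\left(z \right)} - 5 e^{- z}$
(0, 0, -3*cos(z) + 5*exp(-z))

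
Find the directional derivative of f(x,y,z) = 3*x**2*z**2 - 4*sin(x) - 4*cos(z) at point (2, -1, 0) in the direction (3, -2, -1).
-6*sqrt(14)*cos(2)/7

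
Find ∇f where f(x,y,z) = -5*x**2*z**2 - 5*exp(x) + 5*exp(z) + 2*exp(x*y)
(-10*x*z**2 + 2*y*exp(x*y) - 5*exp(x), 2*x*exp(x*y), -10*x**2*z + 5*exp(z))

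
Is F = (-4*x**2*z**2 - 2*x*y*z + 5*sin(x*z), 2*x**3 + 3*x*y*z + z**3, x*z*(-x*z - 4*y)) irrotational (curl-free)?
No, ∇×F = (-3*x*y - 4*x*z - 3*z**2, -8*x**2*z - 2*x*y + 2*x*z**2 + 5*x*cos(x*z) + 4*y*z, 6*x**2 + 2*x*z + 3*y*z)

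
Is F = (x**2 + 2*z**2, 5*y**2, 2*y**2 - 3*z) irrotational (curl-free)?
No, ∇×F = (4*y, 4*z, 0)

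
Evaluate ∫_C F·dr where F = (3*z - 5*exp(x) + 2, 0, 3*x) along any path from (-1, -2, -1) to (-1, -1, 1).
-6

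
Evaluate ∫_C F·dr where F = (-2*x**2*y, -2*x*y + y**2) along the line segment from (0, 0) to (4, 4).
-448/3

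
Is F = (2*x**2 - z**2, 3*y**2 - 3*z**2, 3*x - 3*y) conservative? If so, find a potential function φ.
No, ∇×F = (6*z - 3, -2*z - 3, 0) ≠ 0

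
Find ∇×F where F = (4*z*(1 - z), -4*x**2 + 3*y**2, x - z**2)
(0, 3 - 8*z, -8*x)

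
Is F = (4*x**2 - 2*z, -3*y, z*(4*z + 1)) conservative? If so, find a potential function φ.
No, ∇×F = (0, -2, 0) ≠ 0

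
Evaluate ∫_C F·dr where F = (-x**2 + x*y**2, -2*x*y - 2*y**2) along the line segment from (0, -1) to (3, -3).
119/6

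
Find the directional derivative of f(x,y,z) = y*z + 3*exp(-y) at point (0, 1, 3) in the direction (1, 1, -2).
sqrt(6)*(-3 + E)*exp(-1)/6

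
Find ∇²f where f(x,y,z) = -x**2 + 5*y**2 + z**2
10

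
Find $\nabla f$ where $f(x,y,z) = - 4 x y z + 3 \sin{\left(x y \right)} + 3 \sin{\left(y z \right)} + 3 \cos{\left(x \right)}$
(-4*y*z + 3*y*cos(x*y) - 3*sin(x), -4*x*z + 3*x*cos(x*y) + 3*z*cos(y*z), y*(-4*x + 3*cos(y*z)))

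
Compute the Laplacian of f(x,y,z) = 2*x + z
0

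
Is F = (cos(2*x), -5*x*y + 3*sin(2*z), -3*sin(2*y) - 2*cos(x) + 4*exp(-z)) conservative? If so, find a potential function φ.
No, ∇×F = (-6*cos(2*y) - 6*cos(2*z), -2*sin(x), -5*y) ≠ 0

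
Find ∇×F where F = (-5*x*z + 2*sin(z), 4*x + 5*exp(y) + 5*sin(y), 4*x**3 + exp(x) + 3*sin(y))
(3*cos(y), -12*x**2 - 5*x - exp(x) + 2*cos(z), 4)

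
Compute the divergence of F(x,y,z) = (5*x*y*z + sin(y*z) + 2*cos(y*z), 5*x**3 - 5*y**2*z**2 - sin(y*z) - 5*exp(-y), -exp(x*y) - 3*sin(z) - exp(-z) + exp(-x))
-10*y*z**2 + 5*y*z - z*cos(y*z) - 3*cos(z) + exp(-z) + 5*exp(-y)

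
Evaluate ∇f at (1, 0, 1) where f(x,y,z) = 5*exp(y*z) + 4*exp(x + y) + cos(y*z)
(4*E, 5 + 4*E, 0)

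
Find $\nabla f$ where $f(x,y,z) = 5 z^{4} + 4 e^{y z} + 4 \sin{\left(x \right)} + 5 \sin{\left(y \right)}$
(4*cos(x), 4*z*exp(y*z) + 5*cos(y), 4*y*exp(y*z) + 20*z**3)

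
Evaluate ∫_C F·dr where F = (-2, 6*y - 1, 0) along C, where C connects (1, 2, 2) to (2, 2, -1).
-2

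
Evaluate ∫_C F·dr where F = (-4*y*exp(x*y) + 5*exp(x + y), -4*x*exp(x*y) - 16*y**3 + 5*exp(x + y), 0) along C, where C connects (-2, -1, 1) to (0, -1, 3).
-4 - 5*exp(-3) + 5*exp(-1) + 4*exp(2)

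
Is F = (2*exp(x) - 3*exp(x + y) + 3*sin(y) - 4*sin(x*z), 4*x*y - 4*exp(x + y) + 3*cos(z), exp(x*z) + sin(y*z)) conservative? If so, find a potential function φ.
No, ∇×F = (z*cos(y*z) + 3*sin(z), -4*x*cos(x*z) - z*exp(x*z), 4*y - exp(x + y) - 3*cos(y)) ≠ 0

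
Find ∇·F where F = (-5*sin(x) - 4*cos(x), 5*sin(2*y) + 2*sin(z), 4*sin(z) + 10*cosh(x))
4*sin(x) - 5*cos(x) + 10*cos(2*y) + 4*cos(z)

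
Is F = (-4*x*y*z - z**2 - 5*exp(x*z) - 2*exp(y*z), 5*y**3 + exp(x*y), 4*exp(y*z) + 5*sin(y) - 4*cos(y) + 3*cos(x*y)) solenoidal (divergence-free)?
No, ∇·F = x*exp(x*y) + 15*y**2 - 4*y*z + 4*y*exp(y*z) - 5*z*exp(x*z)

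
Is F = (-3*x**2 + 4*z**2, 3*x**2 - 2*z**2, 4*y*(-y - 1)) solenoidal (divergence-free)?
No, ∇·F = -6*x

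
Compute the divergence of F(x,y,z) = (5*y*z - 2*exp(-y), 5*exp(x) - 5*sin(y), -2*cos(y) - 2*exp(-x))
-5*cos(y)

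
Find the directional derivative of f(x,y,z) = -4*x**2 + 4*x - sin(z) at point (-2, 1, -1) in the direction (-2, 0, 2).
-sqrt(2)*(cos(1) + 20)/2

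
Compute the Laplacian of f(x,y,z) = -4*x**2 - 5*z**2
-18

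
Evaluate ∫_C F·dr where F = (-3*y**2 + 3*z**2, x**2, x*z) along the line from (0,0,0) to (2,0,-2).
32/3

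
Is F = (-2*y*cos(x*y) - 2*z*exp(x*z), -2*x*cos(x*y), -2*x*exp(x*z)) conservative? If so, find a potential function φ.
Yes, F is conservative. φ = -2*exp(x*z) - 2*sin(x*y)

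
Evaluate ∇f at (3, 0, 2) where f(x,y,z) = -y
(0, -1, 0)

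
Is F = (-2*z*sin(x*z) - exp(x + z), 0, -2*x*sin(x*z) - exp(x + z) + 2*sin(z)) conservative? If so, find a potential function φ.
Yes, F is conservative. φ = -exp(x + z) - 2*cos(z) + 2*cos(x*z)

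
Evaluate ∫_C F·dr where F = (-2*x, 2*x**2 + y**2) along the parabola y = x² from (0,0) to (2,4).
100/3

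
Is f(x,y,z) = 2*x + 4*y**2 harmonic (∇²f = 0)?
No, ∇²f = 8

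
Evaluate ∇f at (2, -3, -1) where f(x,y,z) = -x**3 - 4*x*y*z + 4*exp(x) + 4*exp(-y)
(-24 + 4*exp(2), 8 - 4*exp(3), 24)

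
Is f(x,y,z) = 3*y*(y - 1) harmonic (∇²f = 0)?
No, ∇²f = 6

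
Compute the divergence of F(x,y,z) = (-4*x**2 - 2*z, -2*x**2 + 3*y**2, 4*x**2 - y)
-8*x + 6*y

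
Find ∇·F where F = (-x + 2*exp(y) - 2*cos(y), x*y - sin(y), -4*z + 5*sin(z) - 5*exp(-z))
x - cos(y) + 5*cos(z) - 5 + 5*exp(-z)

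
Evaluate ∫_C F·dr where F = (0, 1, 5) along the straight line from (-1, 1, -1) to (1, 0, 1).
9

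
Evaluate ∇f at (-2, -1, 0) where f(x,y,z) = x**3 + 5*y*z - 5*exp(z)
(12, 0, -10)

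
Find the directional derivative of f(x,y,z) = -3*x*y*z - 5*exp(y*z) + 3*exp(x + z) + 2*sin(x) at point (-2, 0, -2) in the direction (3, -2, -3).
sqrt(22)*(3*cos(2) + 2)/11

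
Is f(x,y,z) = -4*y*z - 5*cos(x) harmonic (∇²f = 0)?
No, ∇²f = 5*cos(x)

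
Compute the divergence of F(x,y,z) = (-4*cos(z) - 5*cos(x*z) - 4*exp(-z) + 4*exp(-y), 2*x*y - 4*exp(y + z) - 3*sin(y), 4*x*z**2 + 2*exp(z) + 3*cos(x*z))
8*x*z - 3*x*sin(x*z) + 2*x + 5*z*sin(x*z) + 2*exp(z) - 4*exp(y + z) - 3*cos(y)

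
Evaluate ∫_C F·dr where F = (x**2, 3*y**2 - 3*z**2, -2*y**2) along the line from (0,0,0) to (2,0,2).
8/3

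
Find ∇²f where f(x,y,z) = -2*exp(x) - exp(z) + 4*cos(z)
-2*exp(x) - exp(z) - 4*cos(z)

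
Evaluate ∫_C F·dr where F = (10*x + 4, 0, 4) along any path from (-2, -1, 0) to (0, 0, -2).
-20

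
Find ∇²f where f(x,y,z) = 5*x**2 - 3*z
10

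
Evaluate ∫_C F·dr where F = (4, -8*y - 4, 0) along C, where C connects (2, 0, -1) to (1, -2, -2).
-12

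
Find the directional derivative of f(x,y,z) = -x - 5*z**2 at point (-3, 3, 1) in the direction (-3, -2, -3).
3*sqrt(22)/2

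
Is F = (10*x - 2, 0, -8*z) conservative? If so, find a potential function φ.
Yes, F is conservative. φ = 5*x**2 - 2*x - 4*z**2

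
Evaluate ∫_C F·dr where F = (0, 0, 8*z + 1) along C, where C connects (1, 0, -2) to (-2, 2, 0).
-14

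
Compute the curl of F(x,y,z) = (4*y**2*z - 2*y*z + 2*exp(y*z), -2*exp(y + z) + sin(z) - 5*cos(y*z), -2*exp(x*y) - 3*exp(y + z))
(-2*x*exp(x*y) - 5*y*sin(y*z) - exp(y + z) - cos(z), 2*y*(2*y + exp(x*y) + exp(y*z) - 1), 2*z*(-4*y - exp(y*z) + 1))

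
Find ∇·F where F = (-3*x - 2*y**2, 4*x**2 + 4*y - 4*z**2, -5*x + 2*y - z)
0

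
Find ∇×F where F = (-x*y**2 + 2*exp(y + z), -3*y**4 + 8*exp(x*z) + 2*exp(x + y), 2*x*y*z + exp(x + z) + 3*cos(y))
(2*x*z - 8*x*exp(x*z) - 3*sin(y), -2*y*z - exp(x + z) + 2*exp(y + z), 2*x*y + 8*z*exp(x*z) + 2*exp(x + y) - 2*exp(y + z))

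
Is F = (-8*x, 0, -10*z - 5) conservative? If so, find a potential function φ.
Yes, F is conservative. φ = -4*x**2 - 5*z**2 - 5*z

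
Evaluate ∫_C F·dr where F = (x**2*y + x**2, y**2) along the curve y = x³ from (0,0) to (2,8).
184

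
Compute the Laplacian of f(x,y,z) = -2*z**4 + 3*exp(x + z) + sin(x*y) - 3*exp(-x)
-x**2*sin(x*y) - y**2*sin(x*y) - 24*z**2 + 6*exp(x + z) - 3*exp(-x)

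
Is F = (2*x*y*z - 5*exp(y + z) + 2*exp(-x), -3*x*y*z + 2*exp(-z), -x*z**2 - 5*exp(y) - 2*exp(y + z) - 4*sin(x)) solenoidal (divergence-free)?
No, ∇·F = -5*x*z + 2*y*z - 2*exp(y + z) - 2*exp(-x)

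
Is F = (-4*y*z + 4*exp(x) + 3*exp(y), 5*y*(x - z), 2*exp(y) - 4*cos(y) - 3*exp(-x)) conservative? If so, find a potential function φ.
No, ∇×F = (5*y + 2*exp(y) + 4*sin(y), -4*y - 3*exp(-x), 5*y + 4*z - 3*exp(y)) ≠ 0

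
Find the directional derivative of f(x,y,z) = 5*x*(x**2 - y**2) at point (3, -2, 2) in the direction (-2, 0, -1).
-46*sqrt(5)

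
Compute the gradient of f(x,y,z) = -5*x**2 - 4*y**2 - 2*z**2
(-10*x, -8*y, -4*z)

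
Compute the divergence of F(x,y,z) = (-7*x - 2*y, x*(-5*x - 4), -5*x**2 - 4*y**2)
-7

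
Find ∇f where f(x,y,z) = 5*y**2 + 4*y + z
(0, 10*y + 4, 1)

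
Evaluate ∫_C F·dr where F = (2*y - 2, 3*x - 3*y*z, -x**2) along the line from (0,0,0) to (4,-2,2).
-140/3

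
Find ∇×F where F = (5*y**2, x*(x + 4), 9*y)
(9, 0, 2*x - 10*y + 4)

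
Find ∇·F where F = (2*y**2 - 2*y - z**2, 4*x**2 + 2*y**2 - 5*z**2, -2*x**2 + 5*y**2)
4*y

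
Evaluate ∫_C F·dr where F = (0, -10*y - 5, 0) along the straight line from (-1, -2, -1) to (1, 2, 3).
-20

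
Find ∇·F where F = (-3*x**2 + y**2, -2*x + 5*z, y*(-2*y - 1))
-6*x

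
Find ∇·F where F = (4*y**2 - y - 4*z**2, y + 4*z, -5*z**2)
1 - 10*z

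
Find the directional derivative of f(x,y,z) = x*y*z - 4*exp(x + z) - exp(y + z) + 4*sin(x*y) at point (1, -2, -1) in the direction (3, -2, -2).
4*sqrt(17)*(1 + 2*exp(3) - 8*exp(3)*cos(2))*exp(-3)/17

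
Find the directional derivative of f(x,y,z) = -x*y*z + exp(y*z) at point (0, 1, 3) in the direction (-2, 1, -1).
sqrt(6)*(3 + exp(3))/3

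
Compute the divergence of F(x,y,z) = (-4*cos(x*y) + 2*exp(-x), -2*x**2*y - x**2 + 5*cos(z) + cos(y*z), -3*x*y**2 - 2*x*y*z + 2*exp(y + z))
-2*x**2 - 2*x*y + 4*y*sin(x*y) - z*sin(y*z) + 2*exp(y + z) - 2*exp(-x)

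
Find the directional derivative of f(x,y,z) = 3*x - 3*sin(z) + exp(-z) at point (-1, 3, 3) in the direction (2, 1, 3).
3*sqrt(14)*(-1 + 2*exp(3) - 3*exp(3)*cos(3))*exp(-3)/14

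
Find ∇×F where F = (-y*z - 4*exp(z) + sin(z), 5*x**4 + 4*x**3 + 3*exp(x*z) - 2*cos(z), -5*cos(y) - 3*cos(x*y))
(-3*x*exp(x*z) + 3*x*sin(x*y) + 5*sin(y) - 2*sin(z), -3*y*sin(x*y) - y - 4*exp(z) + cos(z), 20*x**3 + 12*x**2 + 3*z*exp(x*z) + z)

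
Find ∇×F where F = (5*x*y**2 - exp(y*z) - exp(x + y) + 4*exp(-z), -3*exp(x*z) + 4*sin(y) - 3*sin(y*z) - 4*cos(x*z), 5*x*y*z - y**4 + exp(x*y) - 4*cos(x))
(5*x*z + x*exp(x*y) + 3*x*exp(x*z) - 4*x*sin(x*z) - 4*y**3 + 3*y*cos(y*z), -5*y*z - y*exp(x*y) - y*exp(y*z) - 4*sin(x) - 4*exp(-z), -10*x*y - 3*z*exp(x*z) + z*exp(y*z) + 4*z*sin(x*z) + exp(x + y))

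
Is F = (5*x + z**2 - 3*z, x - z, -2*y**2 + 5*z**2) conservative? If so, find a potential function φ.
No, ∇×F = (1 - 4*y, 2*z - 3, 1) ≠ 0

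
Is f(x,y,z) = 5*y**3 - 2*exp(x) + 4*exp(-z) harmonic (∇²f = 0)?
No, ∇²f = 30*y - 2*exp(x) + 4*exp(-z)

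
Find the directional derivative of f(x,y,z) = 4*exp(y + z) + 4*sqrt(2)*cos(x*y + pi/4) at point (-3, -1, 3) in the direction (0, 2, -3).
4*sqrt(13)*(-exp(2) + 6*sqrt(2)*sin(pi/4 + 3))/13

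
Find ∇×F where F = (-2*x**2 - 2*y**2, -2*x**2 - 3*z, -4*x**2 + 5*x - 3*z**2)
(3, 8*x - 5, -4*x + 4*y)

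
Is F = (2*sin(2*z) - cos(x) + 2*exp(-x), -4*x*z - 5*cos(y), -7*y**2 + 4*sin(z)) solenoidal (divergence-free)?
No, ∇·F = sin(x) + 5*sin(y) + 4*cos(z) - 2*exp(-x)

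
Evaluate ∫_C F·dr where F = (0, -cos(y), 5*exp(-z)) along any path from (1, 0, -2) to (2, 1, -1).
-5*E - sin(1) + 5*exp(2)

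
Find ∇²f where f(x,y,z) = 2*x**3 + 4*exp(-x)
12*x + 4*exp(-x)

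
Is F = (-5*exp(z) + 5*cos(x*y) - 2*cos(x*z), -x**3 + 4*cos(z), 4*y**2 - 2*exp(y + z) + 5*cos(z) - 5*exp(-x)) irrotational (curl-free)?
No, ∇×F = (8*y - 2*exp(y + z) + 4*sin(z), 2*x*sin(x*z) - 5*exp(z) - 5*exp(-x), x*(-3*x + 5*sin(x*y)))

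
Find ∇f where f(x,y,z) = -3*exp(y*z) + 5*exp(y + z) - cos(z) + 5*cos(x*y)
(-5*y*sin(x*y), -5*x*sin(x*y) - 3*z*exp(y*z) + 5*exp(y + z), -3*y*exp(y*z) + 5*exp(y + z) + sin(z))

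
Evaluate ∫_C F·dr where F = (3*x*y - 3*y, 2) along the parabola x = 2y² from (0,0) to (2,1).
14/5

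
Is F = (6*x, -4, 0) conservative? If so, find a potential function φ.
Yes, F is conservative. φ = 3*x**2 - 4*y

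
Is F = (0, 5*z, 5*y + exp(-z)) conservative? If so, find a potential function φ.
Yes, F is conservative. φ = 5*y*z - exp(-z)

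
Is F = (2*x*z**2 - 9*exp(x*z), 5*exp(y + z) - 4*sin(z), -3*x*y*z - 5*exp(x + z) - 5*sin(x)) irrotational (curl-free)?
No, ∇×F = (-3*x*z - 5*exp(y + z) + 4*cos(z), 4*x*z - 9*x*exp(x*z) + 3*y*z + 5*exp(x + z) + 5*cos(x), 0)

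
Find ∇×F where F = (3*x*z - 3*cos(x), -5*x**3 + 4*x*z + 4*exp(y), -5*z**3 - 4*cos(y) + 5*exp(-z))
(-4*x + 4*sin(y), 3*x, -15*x**2 + 4*z)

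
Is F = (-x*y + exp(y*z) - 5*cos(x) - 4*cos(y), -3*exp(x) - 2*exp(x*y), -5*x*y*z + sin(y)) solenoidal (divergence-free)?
No, ∇·F = -5*x*y - 2*x*exp(x*y) - y + 5*sin(x)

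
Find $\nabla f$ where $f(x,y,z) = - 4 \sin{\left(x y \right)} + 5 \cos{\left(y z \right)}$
(-4*y*cos(x*y), -4*x*cos(x*y) - 5*z*sin(y*z), -5*y*sin(y*z))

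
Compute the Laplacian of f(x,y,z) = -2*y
0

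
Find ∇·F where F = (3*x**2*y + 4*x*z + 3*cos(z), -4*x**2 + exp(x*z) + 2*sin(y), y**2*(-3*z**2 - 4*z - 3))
6*x*y - 2*y**2*(3*z + 2) + 4*z + 2*cos(y)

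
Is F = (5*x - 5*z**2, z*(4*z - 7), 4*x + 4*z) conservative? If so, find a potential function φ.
No, ∇×F = (7 - 8*z, -10*z - 4, 0) ≠ 0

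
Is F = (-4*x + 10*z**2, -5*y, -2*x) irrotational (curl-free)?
No, ∇×F = (0, 20*z + 2, 0)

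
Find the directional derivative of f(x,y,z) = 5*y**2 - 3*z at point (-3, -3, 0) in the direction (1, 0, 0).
0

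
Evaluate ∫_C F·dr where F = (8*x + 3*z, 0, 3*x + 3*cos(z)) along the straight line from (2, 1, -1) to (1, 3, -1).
-9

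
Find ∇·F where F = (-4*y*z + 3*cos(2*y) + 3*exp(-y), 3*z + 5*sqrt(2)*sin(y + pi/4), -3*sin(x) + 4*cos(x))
5*sqrt(2)*cos(y + pi/4)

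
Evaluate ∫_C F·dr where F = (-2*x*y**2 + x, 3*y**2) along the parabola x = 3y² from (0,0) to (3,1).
-1/2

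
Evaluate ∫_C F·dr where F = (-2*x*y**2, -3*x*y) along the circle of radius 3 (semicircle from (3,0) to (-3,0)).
-54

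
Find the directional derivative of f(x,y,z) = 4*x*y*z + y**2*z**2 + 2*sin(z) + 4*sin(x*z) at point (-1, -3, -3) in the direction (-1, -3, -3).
18*sqrt(19)*(cos(3) + 12)/19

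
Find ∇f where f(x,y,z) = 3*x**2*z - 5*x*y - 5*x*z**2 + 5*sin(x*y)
(6*x*z + 5*y*cos(x*y) - 5*y - 5*z**2, 5*x*(cos(x*y) - 1), x*(3*x - 10*z))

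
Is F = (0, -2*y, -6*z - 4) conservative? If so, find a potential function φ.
Yes, F is conservative. φ = -y**2 - 3*z**2 - 4*z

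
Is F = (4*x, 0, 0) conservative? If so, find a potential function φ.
Yes, F is conservative. φ = 2*x**2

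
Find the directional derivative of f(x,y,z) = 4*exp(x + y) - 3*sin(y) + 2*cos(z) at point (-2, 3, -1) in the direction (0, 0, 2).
2*sin(1)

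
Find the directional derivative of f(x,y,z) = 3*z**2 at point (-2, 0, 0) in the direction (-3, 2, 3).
0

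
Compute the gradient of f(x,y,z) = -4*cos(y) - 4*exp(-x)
(4*exp(-x), 4*sin(y), 0)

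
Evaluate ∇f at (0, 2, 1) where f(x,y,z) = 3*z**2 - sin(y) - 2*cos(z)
(0, -cos(2), 2*sin(1) + 6)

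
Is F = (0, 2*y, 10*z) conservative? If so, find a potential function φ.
Yes, F is conservative. φ = y**2 + 5*z**2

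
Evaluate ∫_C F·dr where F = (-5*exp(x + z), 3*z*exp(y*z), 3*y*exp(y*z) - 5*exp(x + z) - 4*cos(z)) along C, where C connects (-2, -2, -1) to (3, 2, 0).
-5*exp(3) - 3*exp(2) - 4*sin(1) + 5*exp(-3) + 3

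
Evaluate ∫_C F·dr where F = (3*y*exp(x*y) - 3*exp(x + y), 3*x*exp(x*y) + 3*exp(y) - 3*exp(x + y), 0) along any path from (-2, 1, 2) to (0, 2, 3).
-3*E - 3*exp(-2) + 3*exp(-1) + 3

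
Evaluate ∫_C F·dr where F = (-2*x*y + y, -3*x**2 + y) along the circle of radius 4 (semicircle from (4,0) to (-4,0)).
-8*pi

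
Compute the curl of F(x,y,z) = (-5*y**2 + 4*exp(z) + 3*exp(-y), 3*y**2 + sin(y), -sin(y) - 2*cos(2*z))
(-cos(y), 4*exp(z), 10*y + 3*exp(-y))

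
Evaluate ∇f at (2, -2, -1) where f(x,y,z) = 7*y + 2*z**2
(0, 7, -4)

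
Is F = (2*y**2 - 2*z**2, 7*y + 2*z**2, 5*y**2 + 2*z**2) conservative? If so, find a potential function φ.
No, ∇×F = (10*y - 4*z, -4*z, -4*y) ≠ 0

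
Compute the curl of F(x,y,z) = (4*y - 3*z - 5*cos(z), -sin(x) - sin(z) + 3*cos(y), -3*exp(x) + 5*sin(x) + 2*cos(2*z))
(cos(z), 3*exp(x) + 5*sin(z) - 5*cos(x) - 3, -cos(x) - 4)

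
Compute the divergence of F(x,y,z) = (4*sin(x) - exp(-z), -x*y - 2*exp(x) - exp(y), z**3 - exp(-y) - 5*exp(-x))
-x + 3*z**2 - exp(y) + 4*cos(x)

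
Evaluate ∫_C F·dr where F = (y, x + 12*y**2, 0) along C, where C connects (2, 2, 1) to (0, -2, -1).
-68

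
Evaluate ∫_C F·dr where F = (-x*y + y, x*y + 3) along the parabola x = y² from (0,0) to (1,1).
211/60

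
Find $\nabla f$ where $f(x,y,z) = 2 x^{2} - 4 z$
(4*x, 0, -4)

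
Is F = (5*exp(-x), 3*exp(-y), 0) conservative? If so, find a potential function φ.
Yes, F is conservative. φ = -3*exp(-y) - 5*exp(-x)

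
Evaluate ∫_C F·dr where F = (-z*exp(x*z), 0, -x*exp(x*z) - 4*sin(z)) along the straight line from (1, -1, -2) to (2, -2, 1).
-2*sinh(2) - 4*cos(2) + 4*cos(1)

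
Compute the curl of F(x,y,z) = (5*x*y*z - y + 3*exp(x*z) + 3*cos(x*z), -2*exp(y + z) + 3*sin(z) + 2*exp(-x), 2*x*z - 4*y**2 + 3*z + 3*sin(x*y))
(3*x*cos(x*y) - 8*y + 2*exp(y + z) - 3*cos(z), 5*x*y + 3*x*exp(x*z) - 3*x*sin(x*z) - 3*y*cos(x*y) - 2*z, -5*x*z + 1 - 2*exp(-x))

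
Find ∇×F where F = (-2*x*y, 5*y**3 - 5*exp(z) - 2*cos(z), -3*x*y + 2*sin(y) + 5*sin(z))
(-3*x + 5*exp(z) - 2*sin(z) + 2*cos(y), 3*y, 2*x)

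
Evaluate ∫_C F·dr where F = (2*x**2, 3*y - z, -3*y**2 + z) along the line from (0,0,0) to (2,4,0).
88/3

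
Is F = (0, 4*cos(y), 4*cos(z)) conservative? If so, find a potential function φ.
Yes, F is conservative. φ = 4*sin(y) + 4*sin(z)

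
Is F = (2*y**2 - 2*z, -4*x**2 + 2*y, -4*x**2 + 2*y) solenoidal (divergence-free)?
No, ∇·F = 2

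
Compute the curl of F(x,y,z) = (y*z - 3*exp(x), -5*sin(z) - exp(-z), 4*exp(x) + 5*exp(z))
(5*cos(z) - exp(-z), y - 4*exp(x), -z)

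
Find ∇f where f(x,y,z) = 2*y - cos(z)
(0, 2, sin(z))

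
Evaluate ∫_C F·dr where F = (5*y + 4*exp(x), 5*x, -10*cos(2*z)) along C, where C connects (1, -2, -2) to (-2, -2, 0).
-4*E + 4*exp(-2) - 5*sin(4) + 30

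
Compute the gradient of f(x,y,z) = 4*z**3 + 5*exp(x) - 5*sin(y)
(5*exp(x), -5*cos(y), 12*z**2)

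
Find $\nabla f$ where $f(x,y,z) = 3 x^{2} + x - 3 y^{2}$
(6*x + 1, -6*y, 0)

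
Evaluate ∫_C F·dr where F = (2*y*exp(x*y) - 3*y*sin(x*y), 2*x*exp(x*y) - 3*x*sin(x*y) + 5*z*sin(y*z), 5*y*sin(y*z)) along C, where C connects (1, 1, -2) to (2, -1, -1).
-2*E - 8*cos(1) + 8*cos(2) + 2*exp(-2)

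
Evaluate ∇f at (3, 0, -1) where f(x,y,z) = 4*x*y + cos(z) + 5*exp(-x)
(-5*exp(-3), 12, sin(1))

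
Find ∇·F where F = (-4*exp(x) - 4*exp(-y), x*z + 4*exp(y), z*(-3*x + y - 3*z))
-3*x + y - 6*z - 4*exp(x) + 4*exp(y)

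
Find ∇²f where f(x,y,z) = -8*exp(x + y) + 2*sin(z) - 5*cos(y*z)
5*y**2*cos(y*z) + 5*z**2*cos(y*z) - 16*exp(x + y) - 2*sin(z)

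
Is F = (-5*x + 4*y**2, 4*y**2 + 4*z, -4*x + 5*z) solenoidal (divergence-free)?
No, ∇·F = 8*y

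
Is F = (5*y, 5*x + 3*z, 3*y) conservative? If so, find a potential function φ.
Yes, F is conservative. φ = y*(5*x + 3*z)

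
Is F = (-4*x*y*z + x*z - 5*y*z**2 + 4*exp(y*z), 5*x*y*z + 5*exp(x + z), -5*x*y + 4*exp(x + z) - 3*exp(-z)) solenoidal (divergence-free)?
No, ∇·F = 5*x*z - 4*y*z + z + 4*exp(x + z) + 3*exp(-z)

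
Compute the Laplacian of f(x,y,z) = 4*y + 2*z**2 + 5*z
4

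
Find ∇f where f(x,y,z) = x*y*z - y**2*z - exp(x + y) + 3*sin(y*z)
(y*z - exp(x + y), x*z - 2*y*z + 3*z*cos(y*z) - exp(x + y), y*(x - y + 3*cos(y*z)))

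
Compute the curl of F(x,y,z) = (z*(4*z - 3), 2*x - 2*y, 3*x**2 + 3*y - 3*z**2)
(3, -6*x + 8*z - 3, 2)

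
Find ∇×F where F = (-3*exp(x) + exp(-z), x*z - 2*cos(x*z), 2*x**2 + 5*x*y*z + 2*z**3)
(x*(5*z - 2*sin(x*z) - 1), -4*x - 5*y*z - exp(-z), z*(2*sin(x*z) + 1))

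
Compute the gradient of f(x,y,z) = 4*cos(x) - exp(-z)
(-4*sin(x), 0, exp(-z))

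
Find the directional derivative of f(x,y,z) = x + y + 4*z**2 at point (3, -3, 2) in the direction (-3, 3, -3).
-16*sqrt(3)/3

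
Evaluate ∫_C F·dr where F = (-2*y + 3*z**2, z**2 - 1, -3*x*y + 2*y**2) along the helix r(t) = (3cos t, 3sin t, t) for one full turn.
12*pi*(4 + 3*pi)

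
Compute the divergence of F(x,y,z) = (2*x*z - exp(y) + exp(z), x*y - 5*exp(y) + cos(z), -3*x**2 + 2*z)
x + 2*z - 5*exp(y) + 2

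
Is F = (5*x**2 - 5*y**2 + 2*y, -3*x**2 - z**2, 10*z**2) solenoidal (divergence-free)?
No, ∇·F = 10*x + 20*z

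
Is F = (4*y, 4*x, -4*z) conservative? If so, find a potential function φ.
Yes, F is conservative. φ = 4*x*y - 2*z**2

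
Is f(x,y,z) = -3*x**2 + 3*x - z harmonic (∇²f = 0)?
No, ∇²f = -6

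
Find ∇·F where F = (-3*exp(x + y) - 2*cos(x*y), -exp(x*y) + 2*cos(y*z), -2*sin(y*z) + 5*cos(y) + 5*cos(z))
-x*exp(x*y) + 2*y*sin(x*y) - 2*y*cos(y*z) - 2*z*sin(y*z) - 3*exp(x + y) - 5*sin(z)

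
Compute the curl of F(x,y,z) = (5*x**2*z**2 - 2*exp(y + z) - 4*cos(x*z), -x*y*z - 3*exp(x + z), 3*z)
(x*y + 3*exp(x + z), 10*x**2*z + 4*x*sin(x*z) - 2*exp(y + z), -y*z - 3*exp(x + z) + 2*exp(y + z))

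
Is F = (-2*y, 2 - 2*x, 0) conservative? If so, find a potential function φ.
Yes, F is conservative. φ = 2*y*(1 - x)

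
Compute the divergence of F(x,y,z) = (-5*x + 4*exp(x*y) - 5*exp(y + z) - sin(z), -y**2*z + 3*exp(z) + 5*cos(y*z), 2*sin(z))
-2*y*z + 4*y*exp(x*y) - 5*z*sin(y*z) + 2*cos(z) - 5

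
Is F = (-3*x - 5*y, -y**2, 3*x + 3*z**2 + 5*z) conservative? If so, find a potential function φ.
No, ∇×F = (0, -3, 5) ≠ 0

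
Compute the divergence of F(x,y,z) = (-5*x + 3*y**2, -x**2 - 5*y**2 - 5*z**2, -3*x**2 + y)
-10*y - 5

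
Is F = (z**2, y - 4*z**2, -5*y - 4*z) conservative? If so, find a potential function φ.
No, ∇×F = (8*z - 5, 2*z, 0) ≠ 0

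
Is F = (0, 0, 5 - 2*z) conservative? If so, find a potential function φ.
Yes, F is conservative. φ = z*(5 - z)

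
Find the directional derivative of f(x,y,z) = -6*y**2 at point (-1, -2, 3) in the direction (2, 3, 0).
72*sqrt(13)/13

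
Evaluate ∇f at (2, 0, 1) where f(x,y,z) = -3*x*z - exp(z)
(-3, 0, -6 - E)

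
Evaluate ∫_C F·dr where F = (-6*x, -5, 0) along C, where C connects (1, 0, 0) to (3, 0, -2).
-24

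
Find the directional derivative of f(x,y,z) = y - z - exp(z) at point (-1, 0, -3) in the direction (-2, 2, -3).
sqrt(17)*(3 + 5*exp(3))*exp(-3)/17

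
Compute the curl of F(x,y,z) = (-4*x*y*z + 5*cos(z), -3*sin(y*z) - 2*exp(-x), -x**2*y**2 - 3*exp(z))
(y*(-2*x**2 + 3*cos(y*z)), 2*x*y**2 - 4*x*y - 5*sin(z), 4*x*z + 2*exp(-x))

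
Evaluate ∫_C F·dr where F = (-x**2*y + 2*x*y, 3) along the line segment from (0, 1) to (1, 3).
15/2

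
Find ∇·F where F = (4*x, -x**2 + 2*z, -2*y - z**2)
4 - 2*z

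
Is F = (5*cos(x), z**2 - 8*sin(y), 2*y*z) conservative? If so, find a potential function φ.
Yes, F is conservative. φ = y*z**2 + 5*sin(x) + 8*cos(y)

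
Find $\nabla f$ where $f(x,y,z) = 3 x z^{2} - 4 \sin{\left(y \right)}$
(3*z**2, -4*cos(y), 6*x*z)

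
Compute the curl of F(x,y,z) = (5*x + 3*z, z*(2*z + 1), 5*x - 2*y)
(-4*z - 3, -2, 0)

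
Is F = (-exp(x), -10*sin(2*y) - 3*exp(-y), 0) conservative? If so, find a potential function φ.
Yes, F is conservative. φ = -exp(x) + 5*cos(2*y) + 3*exp(-y)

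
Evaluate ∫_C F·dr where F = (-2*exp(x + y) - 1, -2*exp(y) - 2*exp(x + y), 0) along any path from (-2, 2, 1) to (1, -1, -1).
-3 - 2*exp(-1) + 2*exp(2)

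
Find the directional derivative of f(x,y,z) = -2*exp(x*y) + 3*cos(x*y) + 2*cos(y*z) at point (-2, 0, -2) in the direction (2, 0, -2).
0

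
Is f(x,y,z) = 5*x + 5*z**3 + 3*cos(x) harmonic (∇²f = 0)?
No, ∇²f = 30*z - 3*cos(x)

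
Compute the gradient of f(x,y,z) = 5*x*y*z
(5*y*z, 5*x*z, 5*x*y)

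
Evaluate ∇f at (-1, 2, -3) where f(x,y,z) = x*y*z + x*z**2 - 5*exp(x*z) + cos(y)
(3 + 15*exp(3), 3 - sin(2), 4 + 5*exp(3))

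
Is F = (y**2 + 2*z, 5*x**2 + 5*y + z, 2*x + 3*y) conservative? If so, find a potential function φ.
No, ∇×F = (2, 0, 10*x - 2*y) ≠ 0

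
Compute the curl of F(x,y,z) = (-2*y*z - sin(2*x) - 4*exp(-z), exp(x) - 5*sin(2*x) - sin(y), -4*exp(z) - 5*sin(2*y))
(-10*cos(2*y), -2*y + 4*exp(-z), 2*z + exp(x) - 10*cos(2*x))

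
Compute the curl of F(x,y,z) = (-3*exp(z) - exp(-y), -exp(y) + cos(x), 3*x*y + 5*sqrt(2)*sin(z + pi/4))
(3*x, -3*y - 3*exp(z), -sin(x) - exp(-y))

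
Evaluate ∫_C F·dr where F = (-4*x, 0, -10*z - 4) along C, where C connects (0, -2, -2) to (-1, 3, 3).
-47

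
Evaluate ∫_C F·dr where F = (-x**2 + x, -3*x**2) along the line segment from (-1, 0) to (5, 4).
-114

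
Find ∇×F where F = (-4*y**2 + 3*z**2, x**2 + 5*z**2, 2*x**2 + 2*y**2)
(4*y - 10*z, -4*x + 6*z, 2*x + 8*y)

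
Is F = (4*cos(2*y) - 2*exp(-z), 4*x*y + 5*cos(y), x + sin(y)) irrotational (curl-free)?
No, ∇×F = (cos(y), -1 + 2*exp(-z), 4*y + 8*sin(2*y))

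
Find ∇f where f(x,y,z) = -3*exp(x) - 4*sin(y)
(-3*exp(x), -4*cos(y), 0)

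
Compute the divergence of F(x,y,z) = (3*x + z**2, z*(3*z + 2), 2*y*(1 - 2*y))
3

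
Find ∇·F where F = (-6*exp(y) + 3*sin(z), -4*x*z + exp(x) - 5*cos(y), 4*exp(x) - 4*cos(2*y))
5*sin(y)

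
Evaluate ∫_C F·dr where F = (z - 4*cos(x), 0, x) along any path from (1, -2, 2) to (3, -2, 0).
-2 - 4*sin(3) + 4*sin(1)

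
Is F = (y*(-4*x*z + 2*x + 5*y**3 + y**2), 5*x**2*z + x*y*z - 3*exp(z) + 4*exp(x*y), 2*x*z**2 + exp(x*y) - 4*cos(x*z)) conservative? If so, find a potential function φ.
No, ∇×F = (-5*x**2 - x*y + x*exp(x*y) + 3*exp(z), -4*x*y - y*exp(x*y) - 2*z**2 - 4*z*sin(x*z), 14*x*z - 2*x - 20*y**3 - 3*y**2 + y*z + 4*y*exp(x*y)) ≠ 0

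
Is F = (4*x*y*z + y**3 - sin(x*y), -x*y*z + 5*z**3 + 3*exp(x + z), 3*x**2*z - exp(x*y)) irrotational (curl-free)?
No, ∇×F = (x*y - x*exp(x*y) - 15*z**2 - 3*exp(x + z), 4*x*y - 6*x*z + y*exp(x*y), -4*x*z + x*cos(x*y) - 3*y**2 - y*z + 3*exp(x + z))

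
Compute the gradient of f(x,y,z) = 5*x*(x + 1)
(10*x + 5, 0, 0)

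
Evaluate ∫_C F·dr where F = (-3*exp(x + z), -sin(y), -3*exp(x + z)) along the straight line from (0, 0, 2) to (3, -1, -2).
-3*E - 1 + cos(1) + 3*exp(2)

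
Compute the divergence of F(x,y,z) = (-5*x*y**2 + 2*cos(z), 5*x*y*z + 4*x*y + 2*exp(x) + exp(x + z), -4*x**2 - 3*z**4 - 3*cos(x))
5*x*z + 4*x - 5*y**2 - 12*z**3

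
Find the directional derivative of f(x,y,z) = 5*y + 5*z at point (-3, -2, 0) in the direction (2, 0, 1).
sqrt(5)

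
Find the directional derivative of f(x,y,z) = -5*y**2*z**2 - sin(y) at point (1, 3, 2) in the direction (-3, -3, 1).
3*sqrt(19)*(cos(3) + 60)/19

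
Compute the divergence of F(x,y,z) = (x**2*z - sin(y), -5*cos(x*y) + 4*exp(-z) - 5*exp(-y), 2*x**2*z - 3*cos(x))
(x*(2*x + 2*z + 5*sin(x*y))*exp(y) + 5)*exp(-y)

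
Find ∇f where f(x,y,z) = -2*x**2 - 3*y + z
(-4*x, -3, 1)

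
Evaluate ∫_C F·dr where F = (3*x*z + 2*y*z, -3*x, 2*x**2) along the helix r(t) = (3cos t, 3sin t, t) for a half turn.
9*pi*(1 - 2*pi)/4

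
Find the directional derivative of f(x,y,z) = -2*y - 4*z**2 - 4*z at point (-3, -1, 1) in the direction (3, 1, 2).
-13*sqrt(14)/7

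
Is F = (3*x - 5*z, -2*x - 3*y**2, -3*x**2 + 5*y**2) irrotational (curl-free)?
No, ∇×F = (10*y, 6*x - 5, -2)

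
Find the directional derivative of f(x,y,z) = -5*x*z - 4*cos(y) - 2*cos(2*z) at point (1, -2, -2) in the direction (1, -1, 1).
sqrt(3)*(-4*sin(4) + 4*sin(2) + 5)/3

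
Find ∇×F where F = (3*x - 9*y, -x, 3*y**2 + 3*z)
(6*y, 0, 8)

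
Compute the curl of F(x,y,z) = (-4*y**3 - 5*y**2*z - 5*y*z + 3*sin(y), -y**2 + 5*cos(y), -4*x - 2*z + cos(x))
(0, -5*y**2 - 5*y + sin(x) + 4, 12*y**2 + 10*y*z + 5*z - 3*cos(y))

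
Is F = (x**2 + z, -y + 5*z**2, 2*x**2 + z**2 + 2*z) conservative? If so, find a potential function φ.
No, ∇×F = (-10*z, 1 - 4*x, 0) ≠ 0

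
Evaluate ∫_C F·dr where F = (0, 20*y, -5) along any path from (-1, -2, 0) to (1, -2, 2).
-10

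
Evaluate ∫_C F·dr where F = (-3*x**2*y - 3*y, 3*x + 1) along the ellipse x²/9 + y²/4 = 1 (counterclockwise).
153*pi/2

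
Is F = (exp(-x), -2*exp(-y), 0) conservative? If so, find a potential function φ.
Yes, F is conservative. φ = 2*exp(-y) - exp(-x)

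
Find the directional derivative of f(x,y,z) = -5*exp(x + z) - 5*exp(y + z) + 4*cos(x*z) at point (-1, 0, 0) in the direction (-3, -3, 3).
0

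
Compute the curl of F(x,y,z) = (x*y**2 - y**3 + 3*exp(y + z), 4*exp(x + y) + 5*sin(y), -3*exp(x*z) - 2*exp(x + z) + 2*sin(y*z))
(2*z*cos(y*z), 3*z*exp(x*z) + 2*exp(x + z) + 3*exp(y + z), -2*x*y + 3*y**2 + 4*exp(x + y) - 3*exp(y + z))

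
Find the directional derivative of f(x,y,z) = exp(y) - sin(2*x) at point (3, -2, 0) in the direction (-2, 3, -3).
sqrt(22)*(3 + 4*exp(2)*cos(6))*exp(-2)/22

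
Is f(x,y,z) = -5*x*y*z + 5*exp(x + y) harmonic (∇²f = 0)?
No, ∇²f = 10*exp(x + y)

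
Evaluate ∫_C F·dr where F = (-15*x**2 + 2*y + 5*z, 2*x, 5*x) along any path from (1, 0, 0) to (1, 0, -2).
-10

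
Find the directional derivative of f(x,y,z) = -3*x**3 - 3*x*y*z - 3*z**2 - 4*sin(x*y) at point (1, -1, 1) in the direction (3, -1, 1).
2*sqrt(11)*(-9 + 8*cos(1))/11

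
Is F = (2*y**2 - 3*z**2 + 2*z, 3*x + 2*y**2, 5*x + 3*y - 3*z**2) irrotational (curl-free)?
No, ∇×F = (3, -6*z - 3, 3 - 4*y)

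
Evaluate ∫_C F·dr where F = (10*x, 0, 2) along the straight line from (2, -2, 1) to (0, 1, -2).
-26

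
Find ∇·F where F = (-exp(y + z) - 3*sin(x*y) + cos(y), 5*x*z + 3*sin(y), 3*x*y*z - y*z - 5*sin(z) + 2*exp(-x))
3*x*y - 3*y*cos(x*y) - y + 3*cos(y) - 5*cos(z)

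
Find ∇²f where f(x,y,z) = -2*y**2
-4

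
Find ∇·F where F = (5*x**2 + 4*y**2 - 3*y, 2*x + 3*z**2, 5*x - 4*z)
10*x - 4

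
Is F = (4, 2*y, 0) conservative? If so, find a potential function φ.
Yes, F is conservative. φ = 4*x + y**2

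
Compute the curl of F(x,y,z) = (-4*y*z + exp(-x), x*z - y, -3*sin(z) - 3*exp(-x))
(-x, -4*y - 3*exp(-x), 5*z)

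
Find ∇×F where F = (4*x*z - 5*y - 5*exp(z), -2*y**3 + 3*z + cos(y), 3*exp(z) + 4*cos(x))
(-3, 4*x - 5*exp(z) + 4*sin(x), 5)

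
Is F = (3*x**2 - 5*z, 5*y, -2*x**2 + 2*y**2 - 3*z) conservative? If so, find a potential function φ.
No, ∇×F = (4*y, 4*x - 5, 0) ≠ 0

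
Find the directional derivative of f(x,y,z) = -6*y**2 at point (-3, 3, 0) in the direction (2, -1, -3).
18*sqrt(14)/7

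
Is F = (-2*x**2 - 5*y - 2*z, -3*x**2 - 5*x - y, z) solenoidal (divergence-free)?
No, ∇·F = -4*x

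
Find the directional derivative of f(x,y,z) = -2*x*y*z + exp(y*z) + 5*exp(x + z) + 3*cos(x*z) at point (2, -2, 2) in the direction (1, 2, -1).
sqrt(6)*(3 - 8*exp(4))*exp(-4)/3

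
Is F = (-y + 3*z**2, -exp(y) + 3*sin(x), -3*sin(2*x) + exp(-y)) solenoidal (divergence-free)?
No, ∇·F = -exp(y)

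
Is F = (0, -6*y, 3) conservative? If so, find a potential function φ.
Yes, F is conservative. φ = -3*y**2 + 3*z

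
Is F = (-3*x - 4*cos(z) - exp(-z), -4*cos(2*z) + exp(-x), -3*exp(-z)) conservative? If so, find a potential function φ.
No, ∇×F = (-8*sin(2*z), 4*sin(z) + exp(-z), -exp(-x)) ≠ 0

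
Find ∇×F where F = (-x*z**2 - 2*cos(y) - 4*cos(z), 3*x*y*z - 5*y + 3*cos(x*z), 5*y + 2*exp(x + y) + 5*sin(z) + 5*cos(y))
(-3*x*y + 3*x*sin(x*z) + 2*exp(x + y) - 5*sin(y) + 5, -2*x*z - 2*exp(x + y) + 4*sin(z), 3*y*z - 3*z*sin(x*z) - 2*sin(y))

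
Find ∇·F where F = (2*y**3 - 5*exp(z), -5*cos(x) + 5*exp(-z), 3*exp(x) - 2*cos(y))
0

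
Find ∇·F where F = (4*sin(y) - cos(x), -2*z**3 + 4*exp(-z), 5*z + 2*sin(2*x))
sin(x) + 5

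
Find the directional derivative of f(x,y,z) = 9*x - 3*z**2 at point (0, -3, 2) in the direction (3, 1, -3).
63*sqrt(19)/19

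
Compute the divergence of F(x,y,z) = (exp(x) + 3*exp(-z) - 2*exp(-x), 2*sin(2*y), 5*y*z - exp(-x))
5*y + exp(x) + 4*cos(2*y) + 2*exp(-x)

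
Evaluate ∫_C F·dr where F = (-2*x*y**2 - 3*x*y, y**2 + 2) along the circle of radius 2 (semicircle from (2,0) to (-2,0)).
0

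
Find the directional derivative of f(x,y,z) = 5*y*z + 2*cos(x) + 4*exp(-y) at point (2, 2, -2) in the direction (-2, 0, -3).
2*sqrt(13)*(-15 + 2*sin(2))/13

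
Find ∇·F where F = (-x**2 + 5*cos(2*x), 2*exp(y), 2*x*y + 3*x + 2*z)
-2*x + 2*exp(y) - 10*sin(2*x) + 2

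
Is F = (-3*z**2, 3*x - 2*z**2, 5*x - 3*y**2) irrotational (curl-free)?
No, ∇×F = (-6*y + 4*z, -6*z - 5, 3)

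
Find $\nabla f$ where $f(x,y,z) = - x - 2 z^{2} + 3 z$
(-1, 0, 3 - 4*z)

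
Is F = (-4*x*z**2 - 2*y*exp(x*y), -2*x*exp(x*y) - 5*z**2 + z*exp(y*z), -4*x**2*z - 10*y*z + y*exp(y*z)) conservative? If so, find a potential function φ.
Yes, F is conservative. φ = -2*x**2*z**2 - 5*y*z**2 - 2*exp(x*y) + exp(y*z)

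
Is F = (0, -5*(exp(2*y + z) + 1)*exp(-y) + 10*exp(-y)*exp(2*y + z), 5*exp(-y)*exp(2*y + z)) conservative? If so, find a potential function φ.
Yes, F is conservative. φ = 5*(exp(2*y + z) + 1)*exp(-y)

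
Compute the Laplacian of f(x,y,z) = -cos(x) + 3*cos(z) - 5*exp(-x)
cos(x) - 3*cos(z) - 5*exp(-x)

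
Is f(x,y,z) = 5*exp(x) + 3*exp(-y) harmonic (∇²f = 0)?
No, ∇²f = 5*exp(x) + 3*exp(-y)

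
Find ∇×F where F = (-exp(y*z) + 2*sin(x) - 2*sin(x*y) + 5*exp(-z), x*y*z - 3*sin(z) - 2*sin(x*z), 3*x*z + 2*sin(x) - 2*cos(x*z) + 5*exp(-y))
(-x*y + 2*x*cos(x*z) + 3*cos(z) - 5*exp(-y), -y*exp(y*z) - 2*z*sin(x*z) - 3*z - 2*cos(x) - 5*exp(-z), 2*x*cos(x*y) + y*z + z*exp(y*z) - 2*z*cos(x*z))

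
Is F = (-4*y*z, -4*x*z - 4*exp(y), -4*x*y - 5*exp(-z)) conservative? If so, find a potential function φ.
Yes, F is conservative. φ = -4*x*y*z - 4*exp(y) + 5*exp(-z)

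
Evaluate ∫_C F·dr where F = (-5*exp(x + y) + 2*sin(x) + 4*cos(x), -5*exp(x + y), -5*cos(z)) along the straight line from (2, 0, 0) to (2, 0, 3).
-5*sin(3)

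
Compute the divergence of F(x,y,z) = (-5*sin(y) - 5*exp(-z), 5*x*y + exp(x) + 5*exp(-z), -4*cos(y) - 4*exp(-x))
5*x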